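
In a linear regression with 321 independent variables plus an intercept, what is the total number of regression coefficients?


Including the intercept, the model has 321 predictor coefficients + 1 intercept.
Total = 322.

322


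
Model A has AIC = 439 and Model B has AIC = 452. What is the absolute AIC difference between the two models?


|AIC_A - AIC_B| = |439 - 452| = 13.
Model A is preferred (lower AIC).

13


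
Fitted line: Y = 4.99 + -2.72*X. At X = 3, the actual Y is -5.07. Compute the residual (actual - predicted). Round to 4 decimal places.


Compute yhat = 4.99 + (-2.72)(3) = -3.1700.
Residual = actual - predicted = -5.07 - -3.1700 = -1.9000.

-1.9000


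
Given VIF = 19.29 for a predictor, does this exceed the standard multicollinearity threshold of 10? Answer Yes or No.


Compare VIF = 19.29 to the threshold of 10.
19.29 >= 10, so the answer is Yes.

Yes


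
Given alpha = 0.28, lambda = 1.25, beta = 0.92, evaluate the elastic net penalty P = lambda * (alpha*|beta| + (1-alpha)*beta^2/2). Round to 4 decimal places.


Compute:
L1 = 0.28 * 0.92 = 0.2576.
L2 = 0.72 * 0.92^2 / 2 = 0.3047.
Penalty = 1.25 * (0.2576 + 0.3047) = 0.7029.

0.7029


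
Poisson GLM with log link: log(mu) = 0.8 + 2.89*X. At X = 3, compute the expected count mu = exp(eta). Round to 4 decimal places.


Compute eta = 0.8 + 2.89 * 3 = 9.4700.
Apply inverse link: mu = e^9.4700 = 12964.8872.

12964.8872


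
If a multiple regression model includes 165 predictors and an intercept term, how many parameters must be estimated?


Each predictor gets one coefficient, plus one intercept.
Total parameters = 165 + 1 = 166.

166


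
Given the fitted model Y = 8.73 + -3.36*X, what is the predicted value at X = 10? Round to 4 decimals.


Substitute X = 10 into the equation:
Y = 8.73 + -3.36 * 10 = 8.73 + -33.6000 = -24.8700.

-24.8700


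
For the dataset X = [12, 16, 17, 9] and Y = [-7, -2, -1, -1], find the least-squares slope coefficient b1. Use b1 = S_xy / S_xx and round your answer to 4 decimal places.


First compute the means: xbar = 13.5000, ybar = -2.7500.
Then S_xx = sum((xi - xbar)^2) = 41.0000.
S_xy = sum((xi - xbar)(yi - ybar)) = 6.5000.
b1 = S_xy / S_xx = 6.5000 / 41.0000 = 0.1585.

0.1585


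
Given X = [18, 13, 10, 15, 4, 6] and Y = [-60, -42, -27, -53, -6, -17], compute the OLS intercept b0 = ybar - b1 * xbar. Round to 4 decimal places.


First find the slope: b1 = -3.9028.
Means: xbar = 11.0000, ybar = -34.1667.
b0 = ybar - b1 * xbar = -34.1667 - -3.9028 * 11.0000 = 8.7639.

8.7639


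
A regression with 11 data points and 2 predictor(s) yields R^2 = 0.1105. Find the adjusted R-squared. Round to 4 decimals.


Plug in: Adj R^2 = 1 - (1 - 0.1105) * 10/8.
= 1 - 0.8895 * 10/8
= 1 - 8.8950 / 8
= 1 - 1.1119 = -0.1119.

-0.1119


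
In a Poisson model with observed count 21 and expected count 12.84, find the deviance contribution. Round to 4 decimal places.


First: ln(21/12.84) = 0.491957.
Then: 21 * 0.491957 = 10.331097.
y - mu = 21 - 12.84 = 8.16.
D = 2(10.331097 - 8.16) = 4.342194, which rounds to 4.3422.

4.3422


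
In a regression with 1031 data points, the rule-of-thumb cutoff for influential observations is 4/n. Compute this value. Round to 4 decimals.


Cook's distance cutoff = 4/n = 4/1031.
= 0.0039.

0.0039


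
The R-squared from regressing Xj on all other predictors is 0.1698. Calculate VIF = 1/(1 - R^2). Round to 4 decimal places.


Denominator: 1 - 0.1698 = 0.8302.
VIF = 1 / 0.8302 = 1.2045.

1.2045


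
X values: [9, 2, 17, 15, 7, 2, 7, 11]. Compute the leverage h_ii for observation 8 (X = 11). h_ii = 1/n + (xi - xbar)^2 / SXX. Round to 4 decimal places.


n = 8, xbar = 8.7500.
SXX = sum((xi - xbar)^2) = 209.5000.
h = 1/8 + (11 - 8.7500)^2 / 209.5000 = 0.1492.

0.1492


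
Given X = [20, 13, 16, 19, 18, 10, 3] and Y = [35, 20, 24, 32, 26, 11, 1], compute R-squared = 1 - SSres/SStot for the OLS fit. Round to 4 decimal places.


Fit the OLS line: b0 = -6.2245, b1 = 1.9452.
SSres = 23.3420.
SStot = 851.4286.
R^2 = 1 - 23.3420/851.4286 = 0.9726.

0.9726


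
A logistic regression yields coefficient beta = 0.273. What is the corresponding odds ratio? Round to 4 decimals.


The odds ratio is computed as:
OR = e^(0.273) = 1.3139.

1.3139


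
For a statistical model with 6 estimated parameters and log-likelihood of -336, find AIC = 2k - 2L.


Compute:
2k = 2*6 = 12.
-2*loglik = -2*(-336) = 672.
AIC = 12 + 672 = 684.

684


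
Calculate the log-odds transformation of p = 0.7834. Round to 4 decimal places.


1 - p = 0.2166.
p/(1-p) = 3.6168.
logit = ln(3.6168) = 1.2856.

1.2856


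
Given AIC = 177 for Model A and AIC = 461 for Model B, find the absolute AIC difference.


Absolute difference = |177 - 461| = 284.
The model with lower AIC (A) is preferred.

284


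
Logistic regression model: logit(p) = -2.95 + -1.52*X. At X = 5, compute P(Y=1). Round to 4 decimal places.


Linear predictor: z = -2.95 + -1.52 * 5 = -10.5500.
P = 1/(1 + exp(10.5500)) = 1/(1 + 38177.4383) = 0.0000.

0.0000


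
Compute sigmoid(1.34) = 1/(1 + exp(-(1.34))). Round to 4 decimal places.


Compute exp(-1.3400) = 0.2618.
Sigmoid = 1 / (1 + 0.2618) = 1 / 1.2618 = 0.7925.

0.7925


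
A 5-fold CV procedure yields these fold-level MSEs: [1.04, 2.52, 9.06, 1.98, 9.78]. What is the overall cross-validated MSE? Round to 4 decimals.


Add all fold MSEs: 24.3800.
Divide by k = 5: 24.3800/5 = 4.8760.

4.8760


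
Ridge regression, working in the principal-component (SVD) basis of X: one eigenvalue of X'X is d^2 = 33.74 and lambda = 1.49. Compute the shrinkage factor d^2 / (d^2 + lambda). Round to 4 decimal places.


d^2 + lambda = 33.74 + 1.49 = 35.2300.
Shrinkage factor = 33.74/35.2300 = 0.9577.

0.9577


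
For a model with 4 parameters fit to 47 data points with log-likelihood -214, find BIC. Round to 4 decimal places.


Compute k*ln(n) = 4*ln(47) = 4*3.850148 = 15.400592.
Then -2*loglik = 428.
BIC = 15.400592 + 428 = 443.400592, which rounds to 443.4006.

443.4006


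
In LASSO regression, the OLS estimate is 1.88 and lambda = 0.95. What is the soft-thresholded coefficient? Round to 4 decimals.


Check: |1.88| = 1.88 vs lambda = 0.95.
Since |beta| > lambda, coefficient = sign(beta)*(|beta| - lambda) = 0.9300.
Soft-thresholded coefficient = 0.9300.

0.9300


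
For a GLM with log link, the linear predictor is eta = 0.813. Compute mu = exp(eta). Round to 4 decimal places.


Apply the inverse link:
mu = e^0.813 = 2.2547.

2.2547


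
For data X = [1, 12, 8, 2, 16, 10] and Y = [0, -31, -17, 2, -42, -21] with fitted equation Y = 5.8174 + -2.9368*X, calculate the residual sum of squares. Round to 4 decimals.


For each point, residual = actual - predicted.
Residuals: [-2.8806, -1.5758, 0.6770, 2.0562, -0.8286, 2.5506].
Sum of squared residuals = 22.6594.

22.6594


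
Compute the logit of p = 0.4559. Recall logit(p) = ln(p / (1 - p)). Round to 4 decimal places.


The odds are p/(1-p) = 0.4559 / 0.5441 = 0.8379.
logit(p) = ln(0.8379) = -0.1769.

-0.1769


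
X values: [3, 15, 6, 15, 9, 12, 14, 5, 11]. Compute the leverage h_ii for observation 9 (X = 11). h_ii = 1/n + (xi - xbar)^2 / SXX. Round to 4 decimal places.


Compute xbar = 10.0000 with n = 9 observations.
SXX = 162.0000.
Leverage = 1/9 + (11 - 10.0000)^2/162.0000 = 0.1173.

0.1173


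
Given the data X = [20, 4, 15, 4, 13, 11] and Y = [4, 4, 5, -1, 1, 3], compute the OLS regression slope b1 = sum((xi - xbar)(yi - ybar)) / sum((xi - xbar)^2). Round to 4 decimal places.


Calculate xbar = 11.1667, ybar = 2.6667.
S_xx = 198.8333, S_xy = 34.3333.
Using b1 = S_xy / S_xx = 34.3333 / 198.8333, we get b1 = 0.1727.

0.1727


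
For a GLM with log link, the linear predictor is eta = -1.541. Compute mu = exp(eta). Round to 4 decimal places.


mu = exp(eta) = exp(-1.541).
= 0.2142.

0.2142


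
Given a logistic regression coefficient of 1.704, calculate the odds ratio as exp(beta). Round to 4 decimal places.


exp(1.704) = 5.4959.
So the odds ratio is 5.4959.

5.4959


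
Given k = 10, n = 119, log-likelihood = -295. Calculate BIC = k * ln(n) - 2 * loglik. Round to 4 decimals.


ln(119) = 4.779123.
k * ln(n) = 10 * 4.779123 = 47.791230.
-2L = 590.
BIC = 47.791230 + 590 = 637.791230, which rounds to 637.7912.

637.7912


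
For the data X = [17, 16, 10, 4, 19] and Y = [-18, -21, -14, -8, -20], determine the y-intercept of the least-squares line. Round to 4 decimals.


First find the slope: b1 = -0.8276.
Means: xbar = 13.2000, ybar = -16.2000.
b0 = ybar - b1 * xbar = -16.2000 - -0.8276 * 13.2000 = -5.2759.

-5.2759


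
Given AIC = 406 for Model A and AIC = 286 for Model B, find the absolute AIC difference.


Absolute difference = |406 - 286| = 120.
The model with lower AIC (B) is preferred.

120


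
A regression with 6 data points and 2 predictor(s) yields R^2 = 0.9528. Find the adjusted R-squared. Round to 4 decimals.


Adjusted R^2 = 1 - (1 - R^2) * (n-1)/(n-p-1).
(1 - R^2) = 0.0472.
(n-1)/(n-p-1) = 5/3.
(1 - R^2) * (n-1) = 0.0472 * 5 = 0.2360.
Divide by (n-p-1): 0.2360 / 3 = 0.0787.
Adj R^2 = 1 - 0.0787 = 0.9213.

0.9213


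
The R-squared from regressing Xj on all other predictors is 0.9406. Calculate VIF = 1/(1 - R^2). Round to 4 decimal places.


Denominator: 1 - 0.9406 = 0.0594.
VIF = 1 / 0.0594 = 16.8350.

16.8350


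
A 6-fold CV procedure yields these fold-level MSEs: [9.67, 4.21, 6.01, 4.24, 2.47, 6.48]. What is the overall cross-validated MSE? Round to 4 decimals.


Total MSE across folds = 33.0800.
CV-MSE = 33.0800/6 = 5.5133.

5.5133


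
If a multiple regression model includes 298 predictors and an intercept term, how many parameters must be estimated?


Total coefficients = number of predictors + 1 (for the intercept).
= 298 + 1 = 299.

299


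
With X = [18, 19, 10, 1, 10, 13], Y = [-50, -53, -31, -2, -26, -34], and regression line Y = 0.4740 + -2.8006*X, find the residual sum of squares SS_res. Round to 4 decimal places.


Compute predicted values, then residuals = yi - yhat_i.
Residuals: [-0.0632, -0.2626, -3.4680, 0.3266, 1.5320, 1.9338].
SSres = sum(residual^2) = 18.2933.

18.2933


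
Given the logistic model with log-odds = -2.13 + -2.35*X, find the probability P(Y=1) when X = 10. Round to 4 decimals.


Linear predictor: z = -2.13 + -2.35 * 10 = -25.6300.
P = 1/(1 + exp(25.6300)) = 1/(1 + 135197160754.7397) = 0.0000.

0.0000


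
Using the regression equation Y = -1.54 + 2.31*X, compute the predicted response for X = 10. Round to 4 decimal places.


Plug X = 10 into Y = -1.54 + 2.31*X:
Y = -1.54 + 23.1000 = 21.5600.

21.5600


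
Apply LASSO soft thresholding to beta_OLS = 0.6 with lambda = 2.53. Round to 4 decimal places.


|beta_OLS| = 0.6.
lambda = 2.53.
Since |beta| <= lambda, the coefficient is set to 0.
Result = 0.0000.

0.0000


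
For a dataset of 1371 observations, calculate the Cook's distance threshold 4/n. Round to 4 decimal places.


Using the rule of thumb:
Threshold = 4 / 1371 = 0.0029.

0.0029


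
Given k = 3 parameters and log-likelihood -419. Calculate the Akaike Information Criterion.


Compute:
2k = 2*3 = 6.
-2*loglik = -2*(-419) = 838.
AIC = 6 + 838 = 844.

844


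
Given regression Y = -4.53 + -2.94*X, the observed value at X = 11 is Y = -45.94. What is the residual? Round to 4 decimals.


Fitted value at X = 11 is yhat = -4.53 + -2.94*11 = -36.8700.
Residual = -45.94 - -36.8700 = -9.0700.

-9.0700


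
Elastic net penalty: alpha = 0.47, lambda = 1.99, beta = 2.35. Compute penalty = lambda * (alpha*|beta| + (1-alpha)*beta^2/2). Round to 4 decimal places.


L1 component = 0.47 * |2.35| = 1.1045.
L2 component = 0.53 * 2.35^2 / 2 = 1.4635.
Penalty = 1.99 * (1.1045 + 1.4635) = 1.99 * 2.5680 = 5.1102.

5.1102


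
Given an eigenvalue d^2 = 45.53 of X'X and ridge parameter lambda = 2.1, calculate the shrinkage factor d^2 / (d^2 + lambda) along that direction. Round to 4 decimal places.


d^2 + lambda = 45.53 + 2.1 = 47.6300.
Shrinkage factor = 45.53/47.6300 = 0.9559.

0.9559


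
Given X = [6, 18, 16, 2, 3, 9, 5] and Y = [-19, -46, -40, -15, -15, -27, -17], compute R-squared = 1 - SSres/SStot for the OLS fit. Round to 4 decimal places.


The fitted line is Y = -8.6839 + -2.0036*X.
SSres = 13.4255, SStot = 967.7143.
R^2 = 1 - SSres/SStot = 0.9861.

0.9861


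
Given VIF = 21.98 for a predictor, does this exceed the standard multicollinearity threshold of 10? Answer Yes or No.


The threshold is 10.
VIF = 21.98 is >= 10.
Multicollinearity indication: Yes.

Yes


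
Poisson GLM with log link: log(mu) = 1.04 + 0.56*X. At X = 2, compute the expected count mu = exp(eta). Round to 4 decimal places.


Compute eta = 1.04 + 0.56 * 2 = 2.1600.
Apply inverse link: mu = e^2.1600 = 8.6711.

8.6711


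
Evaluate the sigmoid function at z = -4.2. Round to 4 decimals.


exp(4.2000) = 66.6863.
1 + exp(-z) = 67.6863.
sigmoid = 1/67.6863 = 0.0148.

0.0148


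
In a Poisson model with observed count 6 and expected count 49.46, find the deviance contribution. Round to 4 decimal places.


y/mu = 6/49.46 = 0.121310 (approx.), and ln(6/49.46) = -2.109405.
y * ln(y/mu) = 6 * -2.109405 = -12.656430.
y - mu = -43.46.
D = 2 * (-12.656430 - -43.46) = 61.607140, which rounds to 61.6071.

61.6071


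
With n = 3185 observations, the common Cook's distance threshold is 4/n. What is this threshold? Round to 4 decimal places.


The threshold is 4/n.
4/3185 = 0.0013.

0.0013


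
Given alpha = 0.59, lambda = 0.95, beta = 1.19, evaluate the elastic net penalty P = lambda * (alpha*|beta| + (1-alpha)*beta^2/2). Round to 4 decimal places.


Compute:
L1 = 0.59 * 1.19 = 0.7021.
L2 = 0.41 * 1.19^2 / 2 = 0.2903.
Penalty = 0.95 * (0.7021 + 0.2903) = 0.9428.

0.9428


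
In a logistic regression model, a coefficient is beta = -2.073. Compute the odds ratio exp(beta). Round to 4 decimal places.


exp(-2.073) = 0.1258.
So the odds ratio is 0.1258.

0.1258


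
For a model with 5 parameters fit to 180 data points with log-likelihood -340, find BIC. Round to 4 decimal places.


k * ln(n) = 5 * ln(180) = 5 * 5.192957 = 25.964785.
-2 * loglik = -2 * (-340) = 680.
BIC = 25.964785 + 680 = 705.964785, which rounds to 705.9648.

705.9648


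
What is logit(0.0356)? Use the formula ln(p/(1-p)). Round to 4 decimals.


The odds are p/(1-p) = 0.0356 / 0.9644 = 0.0369.
logit(p) = ln(0.0369) = -3.2992.

-3.2992


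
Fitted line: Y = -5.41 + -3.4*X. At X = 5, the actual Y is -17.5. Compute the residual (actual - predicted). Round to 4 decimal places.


Compute yhat = -5.41 + (-3.4)(5) = -22.4100.
Residual = actual - predicted = -17.5 - -22.4100 = 4.9100.

4.9100


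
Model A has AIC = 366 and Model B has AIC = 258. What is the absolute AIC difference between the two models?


Compute |366 - 258| = 108.
Model B has the smaller AIC.

108


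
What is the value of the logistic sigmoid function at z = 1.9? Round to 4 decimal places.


Compute exp(-1.9000) = 0.1496.
Sigmoid = 1 / (1 + 0.1496) = 1 / 1.1496 = 0.8699.

0.8699


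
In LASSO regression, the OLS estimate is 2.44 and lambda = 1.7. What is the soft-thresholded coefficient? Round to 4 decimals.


|beta_OLS| = 2.44.
lambda = 1.7.
Since |beta| > lambda, coefficient = sign(beta)*(|beta| - lambda) = 0.7400.
Result = 0.7400.

0.7400


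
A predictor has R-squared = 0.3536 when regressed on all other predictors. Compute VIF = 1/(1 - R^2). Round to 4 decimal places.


VIF = 1 / (1 - 0.3536).
= 1 / 0.6464 = 1.5470.

1.5470


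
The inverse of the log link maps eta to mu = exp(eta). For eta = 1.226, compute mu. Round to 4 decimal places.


Apply the inverse link:
mu = e^1.226 = 3.4076.

3.4076


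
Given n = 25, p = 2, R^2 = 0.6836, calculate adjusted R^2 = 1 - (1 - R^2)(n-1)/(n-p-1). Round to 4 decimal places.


Plug in: Adj R^2 = 1 - (1 - 0.6836) * 24/22.
= 1 - 0.3164 * 24/22
= 1 - 7.5936 / 22
= 1 - 0.3452 = 0.6548.

0.6548


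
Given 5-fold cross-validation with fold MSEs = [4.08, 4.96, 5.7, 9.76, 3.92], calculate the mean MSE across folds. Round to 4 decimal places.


Sum of fold MSEs = 28.4200.
Average = 28.4200 / 5 = 5.6840.

5.6840


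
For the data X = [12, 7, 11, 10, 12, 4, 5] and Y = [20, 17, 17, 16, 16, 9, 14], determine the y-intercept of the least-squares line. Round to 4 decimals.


First find the slope: b1 = 0.8030.
Means: xbar = 8.7143, ybar = 15.5714.
b0 = ybar - b1 * xbar = 15.5714 - 0.8030 * 8.7143 = 8.5742.

8.5742


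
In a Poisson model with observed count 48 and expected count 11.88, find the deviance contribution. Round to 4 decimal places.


Compute y*ln(y/mu) = 48*ln(48/11.88) = 48*1.396345 = 67.024560.
y - mu = 36.12.
D = 2*(67.024560 - (36.12)) = 61.809120, which rounds to 61.8091.

61.8091


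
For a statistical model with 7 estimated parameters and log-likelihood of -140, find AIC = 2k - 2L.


Compute:
2k = 2*7 = 14.
-2*loglik = -2*(-140) = 280.
AIC = 14 + 280 = 294.

294


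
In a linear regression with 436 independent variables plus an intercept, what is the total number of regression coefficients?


Each predictor gets one coefficient, plus one intercept.
Total parameters = 436 + 1 = 437.

437


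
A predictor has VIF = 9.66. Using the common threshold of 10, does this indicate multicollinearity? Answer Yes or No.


Check: VIF = 9.66 vs threshold = 10.
Since 9.66 < 10, the answer is No.

No


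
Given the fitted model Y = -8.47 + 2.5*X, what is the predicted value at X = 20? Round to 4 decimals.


Substitute X = 20 into the equation:
Y = -8.47 + 2.5 * 20 = -8.47 + 50.0000 = 41.5300.

41.5300


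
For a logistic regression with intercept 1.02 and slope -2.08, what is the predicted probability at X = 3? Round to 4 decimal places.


z = 1.02 + -2.08 * 3 = -5.2200.
Sigmoid: P = 1 / (1 + exp(5.2200)) = 0.0054.

0.0054


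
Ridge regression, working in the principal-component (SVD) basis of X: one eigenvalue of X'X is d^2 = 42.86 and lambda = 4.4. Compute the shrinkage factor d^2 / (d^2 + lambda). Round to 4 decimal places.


d^2 + lambda = 42.86 + 4.4 = 47.2600.
Shrinkage factor = 42.86/47.2600 = 0.9069.

0.9069


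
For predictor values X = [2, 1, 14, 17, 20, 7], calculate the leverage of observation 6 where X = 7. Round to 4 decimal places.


Mean of X: xbar = 10.1667.
SXX = 318.8333.
For X = 7: h = 1/6 + (7 - 10.1667)^2/318.8333 = 0.1981.

0.1981


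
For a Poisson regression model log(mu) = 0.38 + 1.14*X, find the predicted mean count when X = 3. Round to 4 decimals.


Linear predictor: eta = 0.38 + (1.14)(3) = 3.8000.
Expected count: mu = exp(3.8000) = 44.7012.

44.7012


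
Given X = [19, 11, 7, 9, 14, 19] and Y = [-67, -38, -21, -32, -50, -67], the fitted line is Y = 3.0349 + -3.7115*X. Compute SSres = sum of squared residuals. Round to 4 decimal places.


Predicted values from Y = 3.0349 + -3.7115*X.
Residuals: [0.4836, -0.2084, 1.9456, -1.6314, -1.0739, 0.4836].
SSres = 8.1113.

8.1113


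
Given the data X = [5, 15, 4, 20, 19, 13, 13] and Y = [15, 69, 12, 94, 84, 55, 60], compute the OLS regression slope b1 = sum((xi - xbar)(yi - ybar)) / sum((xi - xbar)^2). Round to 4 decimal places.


First compute the means: xbar = 12.7143, ybar = 55.5714.
Then S_xx = sum((xi - xbar)^2) = 233.4286.
S_xy = sum((xi - xbar)(yi - ybar)) = 1183.1429.
b1 = S_xy / S_xx = 1183.1429 / 233.4286 = 5.0685.

5.0685


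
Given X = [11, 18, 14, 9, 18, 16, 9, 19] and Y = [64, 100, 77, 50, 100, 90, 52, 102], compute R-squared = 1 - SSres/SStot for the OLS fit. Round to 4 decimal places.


After computing the OLS fit (b0=4.3389, b1=5.2657):
SSres = 16.4393, SStot = 3329.8750.
R^2 = 1 - 16.4393/3329.8750 = 0.9951.

0.9951


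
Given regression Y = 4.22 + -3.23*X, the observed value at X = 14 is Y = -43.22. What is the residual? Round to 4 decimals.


Predicted = 4.22 + -3.23 * 14 = -41.0000.
Residual = -43.22 - -41.0000 = -2.2200.

-2.2200


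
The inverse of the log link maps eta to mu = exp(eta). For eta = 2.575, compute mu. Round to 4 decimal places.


The inverse log link gives:
mu = exp(2.575) = 13.1313.

13.1313


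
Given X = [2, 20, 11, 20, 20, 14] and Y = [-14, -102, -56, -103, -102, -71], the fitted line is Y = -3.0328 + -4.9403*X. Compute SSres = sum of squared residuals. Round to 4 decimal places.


For each point, residual = actual - predicted.
Residuals: [-1.0866, -0.1612, 1.3761, -1.1612, -0.1612, 1.1970].
Sum of squared residuals = 5.9075.

5.9075


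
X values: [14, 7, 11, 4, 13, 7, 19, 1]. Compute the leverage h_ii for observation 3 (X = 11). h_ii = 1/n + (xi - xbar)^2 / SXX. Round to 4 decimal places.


n = 8, xbar = 9.5000.
SXX = sum((xi - xbar)^2) = 240.0000.
h = 1/8 + (11 - 9.5000)^2 / 240.0000 = 0.1344.

0.1344


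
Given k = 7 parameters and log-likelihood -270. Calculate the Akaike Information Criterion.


Compute:
2k = 2*7 = 14.
-2*loglik = -2*(-270) = 540.
AIC = 14 + 540 = 554.

554


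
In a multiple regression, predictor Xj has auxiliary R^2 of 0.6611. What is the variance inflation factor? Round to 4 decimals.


Using VIF = 1/(1 - R^2_j):
1 - 0.6611 = 0.3389.
VIF = 2.9507.

2.9507


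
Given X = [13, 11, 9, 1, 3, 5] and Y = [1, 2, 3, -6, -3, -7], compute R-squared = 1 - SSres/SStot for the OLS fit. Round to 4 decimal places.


The fitted line is Y = -6.7917 + 0.7321*X.
SSres = 31.2976, SStot = 91.3333.
R^2 = 1 - SSres/SStot = 0.6573.

0.6573


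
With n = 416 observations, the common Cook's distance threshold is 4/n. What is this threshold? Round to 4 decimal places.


Cook's distance cutoff = 4/n = 4/416.
= 0.0096.

0.0096


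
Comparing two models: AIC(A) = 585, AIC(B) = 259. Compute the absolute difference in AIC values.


Compute |585 - 259| = 326.
Model B has the smaller AIC.

326


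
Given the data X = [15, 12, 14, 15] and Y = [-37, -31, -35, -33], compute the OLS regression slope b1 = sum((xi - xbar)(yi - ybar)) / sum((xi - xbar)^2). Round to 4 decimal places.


Calculate xbar = 14.0000, ybar = -34.0000.
S_xx = 6.0000, S_xy = -8.0000.
Using b1 = S_xy / S_xx = -8.0000 / 6.0000, we get b1 = -1.3333.

-1.3333


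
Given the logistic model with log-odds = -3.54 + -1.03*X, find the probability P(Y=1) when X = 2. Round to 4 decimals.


Linear predictor: z = -3.54 + -1.03 * 2 = -5.6000.
P = 1/(1 + exp(5.6000)) = 1/(1 + 270.4264) = 0.0037.

0.0037


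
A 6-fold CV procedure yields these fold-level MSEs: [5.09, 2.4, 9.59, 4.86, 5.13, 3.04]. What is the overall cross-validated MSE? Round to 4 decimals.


Sum of fold MSEs = 30.1100.
Average = 30.1100 / 6 = 5.0183.

5.0183


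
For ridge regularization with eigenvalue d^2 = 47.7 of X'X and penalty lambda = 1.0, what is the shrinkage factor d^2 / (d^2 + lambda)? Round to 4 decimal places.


d^2 + lambda = 47.7 + 1.0 = 48.7000.
Shrinkage factor = 47.7/48.7000 = 0.9795.

0.9795


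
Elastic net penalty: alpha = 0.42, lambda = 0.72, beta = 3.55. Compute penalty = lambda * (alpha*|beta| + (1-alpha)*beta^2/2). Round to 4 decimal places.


Compute:
L1 = 0.42 * 3.55 = 1.4910.
L2 = 0.58 * 3.55^2 / 2 = 3.6547.
Penalty = 0.72 * (1.4910 + 3.6547) = 3.7049.

3.7049


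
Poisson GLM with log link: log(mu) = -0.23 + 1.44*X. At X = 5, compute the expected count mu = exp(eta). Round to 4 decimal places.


Linear predictor: eta = -0.23 + (1.44)(5) = 6.9700.
Expected count: mu = exp(6.9700) = 1064.2228.

1064.2228


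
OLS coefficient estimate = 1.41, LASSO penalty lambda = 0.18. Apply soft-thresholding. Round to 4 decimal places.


Absolute value: |1.41| = 1.41.
Compare to lambda = 0.18.
Since |beta| > lambda, coefficient = sign(beta)*(|beta| - lambda) = 1.2300.

1.2300


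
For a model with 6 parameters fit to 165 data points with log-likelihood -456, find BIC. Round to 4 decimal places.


ln(165) = 5.105945.
k * ln(n) = 6 * 5.105945 = 30.635670.
-2L = 912.
BIC = 30.635670 + 912 = 942.635670, which rounds to 942.6357.

942.6357


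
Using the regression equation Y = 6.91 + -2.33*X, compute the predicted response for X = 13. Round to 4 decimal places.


Predicted value:
Y = 6.91 + (-2.33)(13) = 6.91 + -30.2900 = -23.3800.

-23.3800


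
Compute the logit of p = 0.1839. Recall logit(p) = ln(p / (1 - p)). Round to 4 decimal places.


1 - p = 0.8161.
p/(1-p) = 0.2253.
logit = ln(0.2253) = -1.4901.

-1.4901


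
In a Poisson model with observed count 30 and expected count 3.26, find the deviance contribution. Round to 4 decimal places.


First: ln(30/3.26) = 2.219470.
Then: 30 * 2.219470 = 66.584100.
y - mu = 30 - 3.26 = 26.74.
D = 2(66.584100 - 26.74) = 79.688200, which rounds to 79.6882.

79.6882


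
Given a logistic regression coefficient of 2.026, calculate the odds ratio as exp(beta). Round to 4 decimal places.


The odds ratio is computed as:
OR = e^(2.026) = 7.5837.

7.5837


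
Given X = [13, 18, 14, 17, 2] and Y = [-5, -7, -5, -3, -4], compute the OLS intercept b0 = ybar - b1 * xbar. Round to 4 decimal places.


The slope is b1 = -0.0786.
Sample means are xbar = 12.8000 and ybar = -4.8000.
Intercept: b0 = -4.8000 - (-0.0786)(12.8000) = -3.7936.

-3.7936


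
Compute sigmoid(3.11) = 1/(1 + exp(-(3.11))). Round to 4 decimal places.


exp(-3.1100) = 0.0446.
1 + exp(-z) = 1.0446.
sigmoid = 1/1.0446 = 0.9573.

0.9573


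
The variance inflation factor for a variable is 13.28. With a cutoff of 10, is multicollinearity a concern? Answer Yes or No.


The threshold is 10.
VIF = 13.28 is >= 10.
Multicollinearity indication: Yes.

Yes


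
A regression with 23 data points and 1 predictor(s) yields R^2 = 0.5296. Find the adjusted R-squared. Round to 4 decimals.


Using the formula:
(1 - 0.5296) = 0.4704.
Multiply by 22/21: 0.4704 * 22 = 10.3488, then 10.3488 / 21 = 0.4928.
Adj R^2 = 1 - 0.4928 = 0.5072.

0.5072


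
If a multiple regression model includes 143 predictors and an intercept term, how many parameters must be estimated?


Total coefficients = number of predictors + 1 (for the intercept).
= 143 + 1 = 144.

144


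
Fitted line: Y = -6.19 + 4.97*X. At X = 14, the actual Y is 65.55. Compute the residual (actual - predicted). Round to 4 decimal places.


Predicted = -6.19 + 4.97 * 14 = 63.3900.
Residual = 65.55 - 63.3900 = 2.1600.

2.1600


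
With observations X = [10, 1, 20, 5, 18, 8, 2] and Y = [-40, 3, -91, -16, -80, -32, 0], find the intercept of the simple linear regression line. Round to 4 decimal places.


First find the slope: b1 = -4.9644.
Means: xbar = 9.1429, ybar = -36.5714.
b0 = ybar - b1 * xbar = -36.5714 - -4.9644 * 9.1429 = 8.8172.

8.8172


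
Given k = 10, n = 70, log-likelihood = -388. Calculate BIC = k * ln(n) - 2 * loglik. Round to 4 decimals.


Compute k*ln(n) = 10*ln(70) = 10*4.248495 = 42.484950.
Then -2*loglik = 776.
BIC = 42.484950 + 776 = 818.484950, which rounds to 818.4850.

818.4850


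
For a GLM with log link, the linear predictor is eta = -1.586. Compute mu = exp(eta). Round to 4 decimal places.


mu = exp(eta) = exp(-1.586).
= 0.2047.

0.2047


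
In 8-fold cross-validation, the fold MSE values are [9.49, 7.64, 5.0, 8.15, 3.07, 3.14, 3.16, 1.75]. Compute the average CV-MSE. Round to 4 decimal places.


Sum of fold MSEs = 41.4000.
Average = 41.4000 / 8 = 5.1750.

5.1750


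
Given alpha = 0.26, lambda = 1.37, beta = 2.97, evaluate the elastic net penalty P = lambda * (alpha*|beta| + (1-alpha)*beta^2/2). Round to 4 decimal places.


L1 component = 0.26 * |2.97| = 0.7722.
L2 component = 0.74 * 2.97^2 / 2 = 3.2637.
Penalty = 1.37 * (0.7722 + 3.2637) = 1.37 * 4.0359 = 5.5292.

5.5292


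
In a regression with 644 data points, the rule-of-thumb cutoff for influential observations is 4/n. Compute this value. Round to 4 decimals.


Using the rule of thumb:
Threshold = 4 / 644 = 0.0062.

0.0062


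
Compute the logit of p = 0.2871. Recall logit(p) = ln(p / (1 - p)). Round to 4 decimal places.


Compute the odds: 0.2871/0.7129 = 0.4027.
Take the natural log: ln(0.4027) = -0.9095.

-0.9095


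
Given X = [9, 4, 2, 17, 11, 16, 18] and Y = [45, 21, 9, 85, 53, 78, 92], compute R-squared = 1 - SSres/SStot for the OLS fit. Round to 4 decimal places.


Fit the OLS line: b0 = -0.5562, b1 = 5.0246.
SSres = 13.2810.
SStot = 6173.4286.
R^2 = 1 - 13.2810/6173.4286 = 0.9978.

0.9978


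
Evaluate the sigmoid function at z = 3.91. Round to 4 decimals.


exp(-3.9100) = 0.0200.
1 + exp(-z) = 1.0200.
sigmoid = 1/1.0200 = 0.9804.

0.9804


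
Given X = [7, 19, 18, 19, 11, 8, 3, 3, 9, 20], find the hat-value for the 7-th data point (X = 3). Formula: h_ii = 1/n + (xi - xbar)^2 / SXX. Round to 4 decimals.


n = 10, xbar = 11.7000.
SXX = sum((xi - xbar)^2) = 410.1000.
h = 1/10 + (3 - 11.7000)^2 / 410.1000 = 0.2846.

0.2846


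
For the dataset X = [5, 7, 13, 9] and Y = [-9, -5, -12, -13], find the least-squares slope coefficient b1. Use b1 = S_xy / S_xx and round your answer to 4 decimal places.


First compute the means: xbar = 8.5000, ybar = -9.7500.
Then S_xx = sum((xi - xbar)^2) = 35.0000.
S_xy = sum((xi - xbar)(yi - ybar)) = -21.5000.
b1 = S_xy / S_xx = -21.5000 / 35.0000 = -0.6143.

-0.6143


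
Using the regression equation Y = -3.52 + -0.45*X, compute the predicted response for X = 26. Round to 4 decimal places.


Plug X = 26 into Y = -3.52 + -0.45*X:
Y = -3.52 + -11.7000 = -15.2200.

-15.2200


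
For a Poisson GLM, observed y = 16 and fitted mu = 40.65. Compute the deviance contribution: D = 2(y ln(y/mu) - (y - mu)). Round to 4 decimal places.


y/mu = 16/40.65 = 0.393604 (approx.), and ln(16/40.65) = -0.932410.
y * ln(y/mu) = 16 * -0.932410 = -14.918560.
y - mu = -24.65.
D = 2 * (-14.918560 - -24.65) = 19.462880, which rounds to 19.4629.

19.4629


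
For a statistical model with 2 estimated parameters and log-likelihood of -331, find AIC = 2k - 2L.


AIC = 2*2 - 2*(-331).
= 4 + 662 = 666.

666


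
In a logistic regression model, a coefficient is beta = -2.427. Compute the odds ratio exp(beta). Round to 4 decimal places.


Odds ratio = exp(beta) = exp(-2.427).
= 0.0883.

0.0883


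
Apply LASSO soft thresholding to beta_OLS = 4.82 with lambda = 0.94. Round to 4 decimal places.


|beta_OLS| = 4.82.
lambda = 0.94.
Since |beta| > lambda, coefficient = sign(beta)*(|beta| - lambda) = 3.8800.
Result = 3.8800.

3.8800


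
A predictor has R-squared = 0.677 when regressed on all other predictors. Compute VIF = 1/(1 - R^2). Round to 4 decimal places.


Using VIF = 1/(1 - R^2_j):
1 - 0.677 = 0.323.
VIF = 3.0960.

3.0960


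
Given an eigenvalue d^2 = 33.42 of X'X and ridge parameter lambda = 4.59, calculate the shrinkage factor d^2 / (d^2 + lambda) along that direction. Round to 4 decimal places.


d^2 + lambda = 33.42 + 4.59 = 38.0100.
Shrinkage factor = 33.42/38.0100 = 0.8792.

0.8792


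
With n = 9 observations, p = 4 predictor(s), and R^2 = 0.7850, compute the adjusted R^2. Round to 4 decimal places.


Plug in: Adj R^2 = 1 - (1 - 0.7850) * 8/4.
= 1 - 0.2150 * 8/4
= 1 - 1.7200 / 4
= 1 - 0.4300 = 0.5700.

0.5700


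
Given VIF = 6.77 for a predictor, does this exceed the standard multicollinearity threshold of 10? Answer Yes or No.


Compare VIF = 6.77 to the threshold of 10.
6.77 < 10, so the answer is No.

No


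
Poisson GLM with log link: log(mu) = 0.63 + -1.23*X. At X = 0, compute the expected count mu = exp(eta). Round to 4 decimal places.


Linear predictor: eta = 0.63 + (-1.23)(0) = 0.6300.
Expected count: mu = exp(0.6300) = 1.8776.

1.8776


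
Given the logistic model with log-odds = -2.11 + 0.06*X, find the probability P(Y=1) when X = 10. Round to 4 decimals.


Compute z = -2.11 + (0.06)(10) = -1.5100.
exp(-z) = 4.5267.
P = 1/(1 + 4.5267) = 0.1809.

0.1809


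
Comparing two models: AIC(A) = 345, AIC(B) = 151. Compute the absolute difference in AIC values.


|AIC_A - AIC_B| = |345 - 151| = 194.
Model B is preferred (lower AIC).

194


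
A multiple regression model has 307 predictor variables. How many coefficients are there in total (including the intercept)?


Each predictor gets one coefficient, plus one intercept.
Total parameters = 307 + 1 = 308.

308


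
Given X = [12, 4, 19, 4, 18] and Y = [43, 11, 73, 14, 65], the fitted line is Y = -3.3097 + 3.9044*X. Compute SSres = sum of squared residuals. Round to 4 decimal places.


For each point, residual = actual - predicted.
Residuals: [-0.5431, -1.3079, 2.1261, 1.6921, -1.9695].
Sum of squared residuals = 13.2680.

13.2680


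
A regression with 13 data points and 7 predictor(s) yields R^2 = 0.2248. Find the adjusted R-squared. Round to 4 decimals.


Adjusted R^2 = 1 - (1 - R^2) * (n-1)/(n-p-1).
(1 - R^2) = 0.7752.
(n-1)/(n-p-1) = 12/5.
(1 - R^2) * (n-1) = 0.7752 * 12 = 9.3024.
Divide by (n-p-1): 9.3024 / 5 = 1.8605.
Adj R^2 = 1 - 1.8605 = -0.8605.

-0.8605


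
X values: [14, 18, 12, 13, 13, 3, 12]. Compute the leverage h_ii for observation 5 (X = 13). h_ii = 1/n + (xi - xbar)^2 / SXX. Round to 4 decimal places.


n = 7, xbar = 12.1429.
SXX = sum((xi - xbar)^2) = 122.8571.
h = 1/7 + (13 - 12.1429)^2 / 122.8571 = 0.1488.

0.1488


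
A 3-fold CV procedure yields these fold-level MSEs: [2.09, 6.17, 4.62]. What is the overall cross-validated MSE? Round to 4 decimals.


Add all fold MSEs: 12.8800.
Divide by k = 3: 12.8800/3 = 4.2933.

4.2933


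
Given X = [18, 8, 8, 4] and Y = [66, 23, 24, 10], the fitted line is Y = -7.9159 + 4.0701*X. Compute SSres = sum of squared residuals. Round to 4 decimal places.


For each point, residual = actual - predicted.
Residuals: [0.6541, -1.6449, -0.6449, 1.6355].
Sum of squared residuals = 6.2243.

6.2243


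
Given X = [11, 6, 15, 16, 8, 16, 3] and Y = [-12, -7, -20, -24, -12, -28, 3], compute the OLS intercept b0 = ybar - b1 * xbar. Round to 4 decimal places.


The slope is b1 = -1.9677.
Sample means are xbar = 10.7143 and ybar = -14.2857.
Intercept: b0 = -14.2857 - (-1.9677)(10.7143) = 6.7963.

6.7963


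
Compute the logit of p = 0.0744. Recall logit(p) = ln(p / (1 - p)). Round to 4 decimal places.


1 - p = 0.9256.
p/(1-p) = 0.0804.
logit = ln(0.0804) = -2.5210.

-2.5210


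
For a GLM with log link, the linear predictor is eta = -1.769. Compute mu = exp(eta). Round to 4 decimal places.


The inverse log link gives:
mu = exp(-1.769) = 0.1705.

0.1705


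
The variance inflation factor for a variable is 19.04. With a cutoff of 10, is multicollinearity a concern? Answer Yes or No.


Check: VIF = 19.04 vs threshold = 10.
Since 19.04 >= 10, the answer is Yes.

Yes


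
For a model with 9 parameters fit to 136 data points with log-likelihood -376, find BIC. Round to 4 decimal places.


k * ln(n) = 9 * ln(136) = 9 * 4.912655 = 44.213895.
-2 * loglik = -2 * (-376) = 752.
BIC = 44.213895 + 752 = 796.213895, which rounds to 796.2139.

796.2139


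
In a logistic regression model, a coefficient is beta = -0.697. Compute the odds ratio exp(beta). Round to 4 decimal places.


The odds ratio is computed as:
OR = e^(-0.697) = 0.4981.

0.4981


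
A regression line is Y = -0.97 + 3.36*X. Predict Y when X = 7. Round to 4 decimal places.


Substitute X = 7 into the equation:
Y = -0.97 + 3.36 * 7 = -0.97 + 23.5200 = 22.5500.

22.5500


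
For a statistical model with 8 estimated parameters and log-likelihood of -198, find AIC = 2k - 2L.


Compute:
2k = 2*8 = 16.
-2*loglik = -2*(-198) = 396.
AIC = 16 + 396 = 412.

412


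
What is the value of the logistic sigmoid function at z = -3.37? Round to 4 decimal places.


First, exp(3.3700) = 29.0785.
Then sigma(z) = 1/(1 + 29.0785) = 0.0332.

0.0332


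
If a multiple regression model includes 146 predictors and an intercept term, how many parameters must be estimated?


Including the intercept, the model has 146 predictor coefficients + 1 intercept.
Total = 147.

147


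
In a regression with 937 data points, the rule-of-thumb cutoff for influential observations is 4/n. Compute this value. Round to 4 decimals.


Using the rule of thumb:
Threshold = 4 / 937 = 0.0043.

0.0043


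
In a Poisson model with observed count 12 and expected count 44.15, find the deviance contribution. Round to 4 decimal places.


Compute y*ln(y/mu) = 12*ln(12/44.15) = 12*-1.302686 = -15.632232.
y - mu = -32.15.
D = 2*(-15.632232 - (-32.15)) = 33.035536, which rounds to 33.0355.

33.0355


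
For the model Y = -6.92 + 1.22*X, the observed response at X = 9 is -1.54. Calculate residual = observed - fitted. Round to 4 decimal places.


Predicted = -6.92 + 1.22 * 9 = 4.0600.
Residual = -1.54 - 4.0600 = -5.6000.

-5.6000


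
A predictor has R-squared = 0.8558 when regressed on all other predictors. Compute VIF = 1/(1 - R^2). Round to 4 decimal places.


Using VIF = 1/(1 - R^2_j):
1 - 0.8558 = 0.1442.
VIF = 6.9348.

6.9348


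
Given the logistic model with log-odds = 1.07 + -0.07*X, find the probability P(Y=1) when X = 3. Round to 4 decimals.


z = 1.07 + -0.07 * 3 = 0.8600.
Sigmoid: P = 1 / (1 + exp(-0.8600)) = 0.7027.

0.7027


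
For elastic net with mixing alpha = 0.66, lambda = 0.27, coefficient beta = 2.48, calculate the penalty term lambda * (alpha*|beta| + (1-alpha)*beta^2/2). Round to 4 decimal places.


alpha * |beta| = 0.66 * 2.48 = 1.6368.
(1-alpha) * beta^2/2 = 0.34 * 6.1504/2 = 1.0456.
Total = 0.27 * (1.6368 + 1.0456) = 0.7242.

0.7242


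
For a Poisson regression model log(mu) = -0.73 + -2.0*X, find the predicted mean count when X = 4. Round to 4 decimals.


Compute eta = -0.73 + -2.0 * 4 = -8.7300.
Apply inverse link: mu = e^-8.7300 = 0.0002.

0.0002


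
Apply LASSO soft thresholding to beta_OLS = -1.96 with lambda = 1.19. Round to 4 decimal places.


|beta_OLS| = 1.96.
lambda = 1.19.
Since |beta| > lambda, coefficient = sign(beta)*(|beta| - lambda) = -0.7700.
Result = -0.7700.

-0.7700


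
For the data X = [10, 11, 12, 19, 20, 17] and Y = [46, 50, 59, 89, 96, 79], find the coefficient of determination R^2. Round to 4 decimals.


After computing the OLS fit (b0=-1.6221, b1=4.8172):
SSres = 14.1652, SStot = 2214.8333.
R^2 = 1 - 14.1652/2214.8333 = 0.9936.

0.9936


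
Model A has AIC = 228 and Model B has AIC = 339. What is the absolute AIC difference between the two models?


|AIC_A - AIC_B| = |228 - 339| = 111.
Model A is preferred (lower AIC).

111


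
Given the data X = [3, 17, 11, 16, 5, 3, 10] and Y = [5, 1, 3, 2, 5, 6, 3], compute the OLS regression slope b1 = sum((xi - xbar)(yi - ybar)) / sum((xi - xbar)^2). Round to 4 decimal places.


Calculate xbar = 9.2857, ybar = 3.5714.
S_xx = 205.4286, S_xy = -62.1429.
Using b1 = S_xy / S_xx = -62.1429 / 205.4286, we get b1 = -0.3025.

-0.3025


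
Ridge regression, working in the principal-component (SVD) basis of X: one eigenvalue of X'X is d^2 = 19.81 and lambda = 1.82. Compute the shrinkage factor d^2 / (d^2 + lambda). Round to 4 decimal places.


Compute the denominator: 19.81 + 1.82 = 21.6300.
Shrinkage factor = 19.81 / 21.6300 = 0.9159.

0.9159


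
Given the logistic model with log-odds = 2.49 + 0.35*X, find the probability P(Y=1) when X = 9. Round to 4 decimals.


z = 2.49 + 0.35 * 9 = 5.6400.
Sigmoid: P = 1 / (1 + exp(-5.6400)) = 0.9965.

0.9965


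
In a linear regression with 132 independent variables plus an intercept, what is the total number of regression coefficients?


Total coefficients = number of predictors + 1 (for the intercept).
= 132 + 1 = 133.

133


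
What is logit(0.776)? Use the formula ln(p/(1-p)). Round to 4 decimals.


Compute the odds: 0.776/0.224 = 3.4643.
Take the natural log: ln(3.4643) = 1.2425.

1.2425


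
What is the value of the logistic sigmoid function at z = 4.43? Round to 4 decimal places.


Compute exp(-4.4300) = 0.0119.
Sigmoid = 1 / (1 + 0.0119) = 1 / 1.0119 = 0.9882.

0.9882
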